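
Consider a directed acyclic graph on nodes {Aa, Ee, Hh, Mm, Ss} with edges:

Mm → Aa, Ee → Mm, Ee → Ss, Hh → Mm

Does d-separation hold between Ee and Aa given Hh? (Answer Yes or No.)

No

The only undirected path from Ee to Aa is:
Path 1: Ee → Mm → Aa
  Mm is a chain and Mm is not conditioned on — no node blocks this path, so it is active.
Since the path Ee → Mm → Aa is active, Ee and Aa are not d-separated given {Hh}.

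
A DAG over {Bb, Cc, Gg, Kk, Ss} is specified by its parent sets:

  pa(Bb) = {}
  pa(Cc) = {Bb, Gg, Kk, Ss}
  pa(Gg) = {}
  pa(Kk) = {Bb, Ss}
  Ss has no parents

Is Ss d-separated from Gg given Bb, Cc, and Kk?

No

Enumerating the 3 paths from Ss to Gg and testing each for blocking by {Bb, Cc, Kk}:
Path 1: Ss → Cc ← Gg
  Cc is a collider and Cc is conditioned on, which opens it — no node blocks this path, so it is active.
Path 2: Ss → Kk ← Bb → Cc ← Gg
  Bb is a fork here and Bb is conditioned on, so the path is blocked at Bb.
Path 3: Ss → Kk → Cc ← Gg
  Kk is a chain here and Kk is conditioned on, so the path is blocked at Kk.
Since the path Ss → Cc ← Gg is active, Ss and Gg are not d-separated given {Bb, Cc, Kk}.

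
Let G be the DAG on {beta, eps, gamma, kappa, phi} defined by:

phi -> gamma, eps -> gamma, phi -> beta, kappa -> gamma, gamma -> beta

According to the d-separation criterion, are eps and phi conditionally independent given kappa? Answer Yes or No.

We examine all 2 paths between eps and phi:
Path 1: eps → gamma → beta ← phi
  beta is a collider here and neither beta nor any of its descendants is conditioned on, so the collider stays closed — the path is blocked at beta.
Path 2: eps → gamma ← phi
  gamma is a collider here and neither gamma nor any of its descendants is conditioned on, so the collider stays closed — the path is blocked at gamma.
Since every path is blocked, d-separation holds.

Yes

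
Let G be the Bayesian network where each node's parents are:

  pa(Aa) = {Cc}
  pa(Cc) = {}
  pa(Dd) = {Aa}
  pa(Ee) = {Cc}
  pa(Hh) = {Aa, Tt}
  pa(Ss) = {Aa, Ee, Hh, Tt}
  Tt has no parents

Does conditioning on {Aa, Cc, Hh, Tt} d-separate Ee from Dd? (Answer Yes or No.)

Yes

We examine all 4 paths between Ee and Dd:
  1. Ee ← Cc → Aa → Dd — Cc:fork[blocks]; Aa:chain[blocks] ⇒ blocked
  2. Ee → Ss ← Tt → Hh ← Aa → Dd — Ss:collider[blocks]; Tt:fork[blocks]; Hh:collider[open]; Aa:fork[blocks] ⇒ blocked
  3. Ee → Ss ← Aa → Dd — Ss:collider[blocks]; Aa:fork[blocks] ⇒ blocked
  4. Ee → Ss ← Hh ← Aa → Dd — Ss:collider[blocks]; Hh:chain[blocks]; Aa:fork[blocks] ⇒ blocked
All paths are blocked; Ee ⊥ Dd | {Aa, Cc, Hh, Tt} holds.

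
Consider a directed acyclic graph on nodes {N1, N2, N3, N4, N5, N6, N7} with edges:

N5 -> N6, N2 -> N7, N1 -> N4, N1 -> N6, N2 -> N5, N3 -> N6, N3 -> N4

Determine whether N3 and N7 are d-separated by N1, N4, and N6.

Enumerating the 2 paths from N3 to N7 and testing each for blocking by {N1, N4, N6}:
  1. N3 → N6 ← N5 ← N2 → N7 — N6:collider[open]; N5:chain[open]; N2:fork[open] ⇒ active
  2. N3 → N4 ← N1 → N6 ← N5 ← N2 → N7 — N4:collider[open]; N1:fork[blocks]; N6:collider[open]; N5:chain[open]; N2:fork[open] ⇒ blocked
Because an active path exists, N3 and N7 are not d-separated.

No — N3 and N7 are not d-separated given {N1, N4, N6}.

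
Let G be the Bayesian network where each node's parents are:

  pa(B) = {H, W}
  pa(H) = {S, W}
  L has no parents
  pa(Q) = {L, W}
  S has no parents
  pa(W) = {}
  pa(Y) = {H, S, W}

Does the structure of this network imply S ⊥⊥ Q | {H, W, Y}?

Yes

There are 6 undirected paths between S and Q; checking each against the conditioning set {H, W, Y}:
Path 1: S → Y ← W → Q
  W is a fork here and W is conditioned on, so the path is blocked at W.
Path 2: S → Y ← H → B ← W → Q
  H is a fork here and H is conditioned on, so the path is blocked at H.
Path 3: S → Y ← H ← W → Q
  H is a chain here and H is conditioned on, so the path is blocked at H.
Path 4: S → H → B ← W → Q
  H is a chain here and H is conditioned on, so the path is blocked at H.
Path 5: S → H → Y ← W → Q
  H is a chain here and H is conditioned on, so the path is blocked at H.
Path 6: S → H ← W → Q
  W is a fork here and W is conditioned on, so the path is blocked at W.
Every path is blocked, so S and Q are d-separated given {H, W, Y}.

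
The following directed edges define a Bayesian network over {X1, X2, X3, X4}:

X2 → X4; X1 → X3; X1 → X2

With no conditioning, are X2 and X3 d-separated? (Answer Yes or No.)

No — X2 and X3 are not d-separated given ∅.

Only one path connects X2 and X3:
Path 1: X2 ← X1 → X3
  X1 is a fork and X1 is not conditioned on — no node blocks this path, so it is active.
Because an active path exists, X2 and X3 are not d-separated.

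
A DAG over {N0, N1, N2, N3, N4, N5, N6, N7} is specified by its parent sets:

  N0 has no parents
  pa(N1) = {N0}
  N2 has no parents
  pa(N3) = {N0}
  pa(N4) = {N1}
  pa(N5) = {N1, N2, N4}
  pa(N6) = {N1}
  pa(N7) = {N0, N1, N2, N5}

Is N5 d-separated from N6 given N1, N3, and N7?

6 paths connect N5 and N6; each must be blocked for d-separation to hold:
Path 1: N5 → N7 ← N0 → N1 → N6
  N1 is a chain here and N1 is conditioned on, so the path is blocked at N1.
Path 2: N5 → N7 ← N1 → N6
  N1 is a fork here and N1 is conditioned on, so the path is blocked at N1.
Path 3: N5 ← N4 ← N1 → N6
  N1 is a fork here and N1 is conditioned on, so the path is blocked at N1.
Path 4: N5 ← N1 → N6
  N1 is a fork here and N1 is conditioned on, so the path is blocked at N1.
Path 5: N5 ← N2 → N7 ← N0 → N1 → N6
  N1 is a chain here and N1 is conditioned on, so the path is blocked at N1.
Path 6: N5 ← N2 → N7 ← N1 → N6
  N1 is a fork here and N1 is conditioned on, so the path is blocked at N1.
All paths are blocked; N5 ⊥ N6 | {N1, N3, N7} holds.

Yes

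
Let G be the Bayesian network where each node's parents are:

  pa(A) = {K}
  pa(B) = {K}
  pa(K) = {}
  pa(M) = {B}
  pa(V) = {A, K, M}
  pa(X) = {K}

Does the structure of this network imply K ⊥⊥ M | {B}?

Yes

3 paths connect K and M; each must be blocked for d-separation to hold:
  1. K → V ← M — V:collider[blocks] ⇒ blocked
  2. K → B → M — B:chain[blocks] ⇒ blocked
  3. K → A → V ← M — A:chain[open]; V:collider[blocks] ⇒ blocked
Since every path is blocked, d-separation holds.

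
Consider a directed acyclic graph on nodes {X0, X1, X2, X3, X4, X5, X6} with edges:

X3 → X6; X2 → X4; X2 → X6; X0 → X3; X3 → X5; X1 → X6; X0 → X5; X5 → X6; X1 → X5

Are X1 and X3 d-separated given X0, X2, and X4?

Yes

Enumerating the 6 paths from X1 to X3 and testing each for blocking by {X0, X2, X4}:
  1. X1 → X5 ← X3 — X5:collider[blocks] ⇒ blocked
  2. X1 → X5 ← X0 → X3 — X5:collider[blocks]; X0:fork[blocks] ⇒ blocked
  3. X1 → X5 → X6 ← X3 — X5:chain[open]; X6:collider[blocks] ⇒ blocked
  4. X1 → X6 ← X3 — X6:collider[blocks] ⇒ blocked
  5. X1 → X6 ← X5 ← X3 — X6:collider[blocks]; X5:chain[open] ⇒ blocked
  6. X1 → X6 ← X5 ← X0 → X3 — X6:collider[blocks]; X5:chain[open]; X0:fork[blocks] ⇒ blocked
Since every path is blocked, d-separation holds.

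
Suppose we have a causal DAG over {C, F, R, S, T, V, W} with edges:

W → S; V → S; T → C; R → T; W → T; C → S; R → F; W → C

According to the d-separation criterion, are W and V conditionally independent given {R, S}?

No

There are 3 undirected paths between W and V; checking each against the conditioning set {R, S}:
  1. W → C → S ← V — C:chain[open]; S:collider[open] ⇒ active
  2. W → S ← V — S:collider[open] ⇒ active
  3. W → T → C → S ← V — T:chain[open]; C:chain[open]; S:collider[open] ⇒ active
At least one path is unblocked, so d-separation fails.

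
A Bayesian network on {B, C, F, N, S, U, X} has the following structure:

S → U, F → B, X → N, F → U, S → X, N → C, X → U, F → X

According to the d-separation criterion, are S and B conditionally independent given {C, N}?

No

We examine all 4 paths between S and B:
Path 1: S → U ← F → B
  U is a collider here and neither U nor any of its descendants is conditioned on, so the collider stays closed — the path is blocked at U.
Path 2: S → U ← X ← F → B
  U is a collider here and neither U nor any of its descendants is conditioned on, so the collider stays closed — the path is blocked at U.
Path 3: S → X → U ← F → B
  U is a collider here and neither U nor any of its descendants is conditioned on, so the collider stays closed — the path is blocked at U.
Path 4: S → X ← F → B
  X is a collider and its descendant N is conditioned on, which opens it; F is a fork and F is not conditioned on — no node blocks this path, so it is active.
Because an active path exists, S and B are not d-separated.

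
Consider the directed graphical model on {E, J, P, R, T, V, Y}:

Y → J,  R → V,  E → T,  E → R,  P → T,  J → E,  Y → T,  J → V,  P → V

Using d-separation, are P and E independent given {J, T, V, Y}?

There are 6 undirected paths between P and E; checking each against the conditioning set {J, T, V, Y}:
Path 1: P → V ← R ← E
  V is a collider and V is conditioned on, which opens it; R is a chain and R is not conditioned on — no node blocks this path, so it is active.
Path 2: P → V ← J → E
  J is a fork here and J is conditioned on, so the path is blocked at J.
Path 3: P → V ← J ← Y → T ← E
  J is a chain here and J is conditioned on, so the path is blocked at J.
Path 4: P → T ← E
  T is a collider and T is conditioned on, which opens it — no node blocks this path, so it is active.
Path 5: P → T ← Y → J → V ← R ← E
  Y is a fork here and Y is conditioned on, so the path is blocked at Y.
Path 6: P → T ← Y → J → E
  Y is a fork here and Y is conditioned on, so the path is blocked at Y.
At least one path is unblocked, so d-separation fails.

No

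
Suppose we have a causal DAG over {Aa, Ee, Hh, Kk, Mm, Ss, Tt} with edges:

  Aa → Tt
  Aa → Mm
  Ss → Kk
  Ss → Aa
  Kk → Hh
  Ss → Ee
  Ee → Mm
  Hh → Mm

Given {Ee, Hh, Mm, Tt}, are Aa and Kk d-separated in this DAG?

No — Aa and Kk are not d-separated given {Ee, Hh, Mm, Tt}.

There are 4 undirected paths between Aa and Kk; checking each against the conditioning set {Ee, Hh, Mm, Tt}:
  1. Aa ← Ss → Kk — Ss:fork[open] ⇒ active
  2. Aa ← Ss → Ee → Mm ← Hh ← Kk — Ss:fork[open]; Ee:chain[blocks]; Mm:collider[open]; Hh:chain[blocks] ⇒ blocked
  3. Aa → Mm ← Hh ← Kk — Mm:collider[open]; Hh:chain[blocks] ⇒ blocked
  4. Aa → Mm ← Ee ← Ss → Kk — Mm:collider[open]; Ee:chain[blocks]; Ss:fork[open] ⇒ blocked
Because an active path exists, Aa and Kk are not d-separated.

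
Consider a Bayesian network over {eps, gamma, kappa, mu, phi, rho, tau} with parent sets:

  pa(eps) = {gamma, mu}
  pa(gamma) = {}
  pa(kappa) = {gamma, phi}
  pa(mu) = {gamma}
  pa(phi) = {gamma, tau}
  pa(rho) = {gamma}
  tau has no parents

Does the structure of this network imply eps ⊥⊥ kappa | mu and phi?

4 paths connect eps and kappa; each must be blocked for d-separation to hold:
Path 1: eps ← gamma → phi → kappa
  phi is a chain here and phi is conditioned on, so the path is blocked at phi.
Path 2: eps ← gamma → kappa
  gamma is a fork and gamma is not conditioned on — no node blocks this path, so it is active.
Path 3: eps ← mu ← gamma → phi → kappa
  mu is a chain here and mu is conditioned on, so the path is blocked at mu.
Path 4: eps ← mu ← gamma → kappa
  mu is a chain here and mu is conditioned on, so the path is blocked at mu.
Because an active path exists, eps and kappa are not d-separated.

No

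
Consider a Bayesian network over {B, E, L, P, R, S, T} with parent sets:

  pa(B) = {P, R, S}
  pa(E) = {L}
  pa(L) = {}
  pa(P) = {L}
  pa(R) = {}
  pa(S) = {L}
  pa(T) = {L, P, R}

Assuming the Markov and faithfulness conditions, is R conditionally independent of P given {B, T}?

No — R and P are not d-separated given {B, T}.

6 paths connect R and P; each must be blocked for d-separation to hold:
Path 1: R → B ← P
  B is a collider and B is conditioned on, which opens it — no node blocks this path, so it is active.
Path 2: R → B ← S ← L → P
  B is a collider and B is conditioned on, which opens it; S is a chain and S is not conditioned on; L is a fork and L is not conditioned on — no node blocks this path, so it is active.
Path 3: R → B ← S ← L → T ← P
  B is a collider and B is conditioned on, which opens it; S is a chain and S is not conditioned on; L is a fork and L is not conditioned on; T is a collider and T is conditioned on, which opens it — no node blocks this path, so it is active.
Path 4: R → T ← P
  T is a collider and T is conditioned on, which opens it — no node blocks this path, so it is active.
Path 5: R → T ← L → P
  T is a collider and T is conditioned on, which opens it; L is a fork and L is not conditioned on — no node blocks this path, so it is active.
Path 6: R → T ← L → S → B ← P
  T is a collider and T is conditioned on, which opens it; L is a fork and L is not conditioned on; S is a chain and S is not conditioned on; B is a collider and B is conditioned on, which opens it — no node blocks this path, so it is active.
Because an active path exists, R and P are not d-separated.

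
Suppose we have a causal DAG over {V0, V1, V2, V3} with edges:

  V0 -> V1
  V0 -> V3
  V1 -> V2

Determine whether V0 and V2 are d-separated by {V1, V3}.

Yes — V0 and V2 are d-separated given {V1, V3}.

The only undirected path from V0 to V2 is:
Path 1: V0 → V1 → V2
  V1 is a chain here and V1 is conditioned on, so the path is blocked at V1.
All paths are blocked; V0 ⊥ V2 | {V1, V3} holds.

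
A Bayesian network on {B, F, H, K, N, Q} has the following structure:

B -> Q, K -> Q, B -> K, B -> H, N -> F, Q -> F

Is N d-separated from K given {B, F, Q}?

Yes

We examine all 2 paths between N and K:
Path 1: N → F ← Q ← K
  Q is a chain here and Q is conditioned on, so the path is blocked at Q.
Path 2: N → F ← Q ← B → K
  Q is a chain here and Q is conditioned on, so the path is blocked at Q.
All paths are blocked; N ⊥ K | {B, F, Q} holds.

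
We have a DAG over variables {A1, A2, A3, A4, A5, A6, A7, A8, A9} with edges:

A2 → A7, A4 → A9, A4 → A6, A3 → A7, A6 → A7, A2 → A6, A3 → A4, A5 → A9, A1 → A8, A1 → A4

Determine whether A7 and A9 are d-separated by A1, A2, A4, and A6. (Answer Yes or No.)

There are 3 undirected paths between A7 and A9; checking each against the conditioning set {A1, A2, A4, A6}:
Path 1: A7 ← A2 → A6 ← A4 → A9
  A2 is a fork here and A2 is conditioned on, so the path is blocked at A2.
Path 2: A7 ← A6 ← A4 → A9
  A6 is a chain here and A6 is conditioned on, so the path is blocked at A6.
Path 3: A7 ← A3 → A4 → A9
  A4 is a chain here and A4 is conditioned on, so the path is blocked at A4.
Since every path is blocked, d-separation holds.

Yes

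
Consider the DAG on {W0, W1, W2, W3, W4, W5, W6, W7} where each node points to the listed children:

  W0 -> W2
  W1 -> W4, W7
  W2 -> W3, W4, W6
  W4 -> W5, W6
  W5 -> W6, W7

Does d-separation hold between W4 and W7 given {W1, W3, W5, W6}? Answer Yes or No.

Yes

Enumerating the 4 paths from W4 to W7 and testing each for blocking by {W1, W3, W5, W6}:
Path 1: W4 → W6 ← W5 → W7
  W5 is a fork here and W5 is conditioned on, so the path is blocked at W5.
Path 2: W4 → W5 → W7
  W5 is a chain here and W5 is conditioned on, so the path is blocked at W5.
Path 3: W4 ← W2 → W6 ← W5 → W7
  W5 is a fork here and W5 is conditioned on, so the path is blocked at W5.
Path 4: W4 ← W1 → W7
  W1 is a fork here and W1 is conditioned on, so the path is blocked at W1.
Since every path is blocked, d-separation holds.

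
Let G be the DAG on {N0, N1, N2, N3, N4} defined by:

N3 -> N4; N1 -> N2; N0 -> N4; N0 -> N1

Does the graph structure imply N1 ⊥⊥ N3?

Yes — N1 and N3 are d-separated given ∅.

Only one path connects N1 and N3:
Path 1: N1 ← N0 → N4 ← N3
  N4 is a collider here and neither N4 nor any of its descendants is conditioned on, so the collider stays closed — the path is blocked at N4.
All paths are blocked; N1 ⊥ N3 | ∅ holds.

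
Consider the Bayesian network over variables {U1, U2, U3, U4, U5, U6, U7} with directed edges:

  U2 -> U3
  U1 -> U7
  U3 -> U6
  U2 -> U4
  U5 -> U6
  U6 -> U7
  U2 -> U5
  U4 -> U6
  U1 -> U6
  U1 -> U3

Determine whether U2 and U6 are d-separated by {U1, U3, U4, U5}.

There are 5 undirected paths between U2 and U6; checking each against the conditioning set {U1, U3, U4, U5}:
Path 1: U2 → U5 → U6
  U5 is a chain here and U5 is conditioned on, so the path is blocked at U5.
Path 2: U2 → U3 → U6
  U3 is a chain here and U3 is conditioned on, so the path is blocked at U3.
Path 3: U2 → U3 ← U1 → U6
  U1 is a fork here and U1 is conditioned on, so the path is blocked at U1.
Path 4: U2 → U3 ← U1 → U7 ← U6
  U1 is a fork here and U1 is conditioned on, so the path is blocked at U1.
Path 5: U2 → U4 → U6
  U4 is a chain here and U4 is conditioned on, so the path is blocked at U4.
All paths are blocked; U2 ⊥ U6 | {U1, U3, U4, U5} holds.

Yes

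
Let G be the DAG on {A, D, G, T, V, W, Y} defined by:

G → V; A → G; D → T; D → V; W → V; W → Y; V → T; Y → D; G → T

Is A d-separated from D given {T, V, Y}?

Enumerating the 6 paths from A to D and testing each for blocking by {T, V, Y}:
Path 1: A → G → V → T ← D
  V is a chain here and V is conditioned on, so the path is blocked at V.
Path 2: A → G → V ← W → Y → D
  Y is a chain here and Y is conditioned on, so the path is blocked at Y.
Path 3: A → G → V ← D
  G is a chain and G is not conditioned on; V is a collider and V is conditioned on, which opens it — no node blocks this path, so it is active.
Path 4: A → G → T ← V ← W → Y → D
  V is a chain here and V is conditioned on, so the path is blocked at V.
Path 5: A → G → T ← V ← D
  V is a chain here and V is conditioned on, so the path is blocked at V.
Path 6: A → G → T ← D
  G is a chain and G is not conditioned on; T is a collider and T is conditioned on, which opens it — no node blocks this path, so it is active.
Because an active path exists, A and D are not d-separated.

No — A and D are not d-separated given {T, V, Y}.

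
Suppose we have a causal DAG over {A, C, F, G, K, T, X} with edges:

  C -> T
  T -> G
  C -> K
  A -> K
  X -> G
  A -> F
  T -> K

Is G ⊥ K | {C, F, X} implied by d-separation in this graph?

No — G and K are not d-separated given {C, F, X}.

There are 2 undirected paths between G and K; checking each against the conditioning set {C, F, X}:
Path 1: G ← T → K
  T is a fork and T is not conditioned on — no node blocks this path, so it is active.
Path 2: G ← T ← C → K
  C is a fork here and C is conditioned on, so the path is blocked at C.
At least one path is unblocked, so d-separation fails.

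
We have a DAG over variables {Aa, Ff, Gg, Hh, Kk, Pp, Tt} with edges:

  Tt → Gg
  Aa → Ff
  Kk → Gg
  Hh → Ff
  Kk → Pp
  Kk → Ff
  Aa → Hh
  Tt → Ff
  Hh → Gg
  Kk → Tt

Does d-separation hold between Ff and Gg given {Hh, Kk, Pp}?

No — Ff and Gg are not d-separated given {Hh, Kk, Pp}.

Enumerating the 6 paths from Ff to Gg and testing each for blocking by {Hh, Kk, Pp}:
  1. Ff ← Aa → Hh → Gg — Aa:fork[open]; Hh:chain[blocks] ⇒ blocked
  2. Ff ← Kk → Gg — Kk:fork[blocks] ⇒ blocked
  3. Ff ← Kk → Tt → Gg — Kk:fork[blocks]; Tt:chain[open] ⇒ blocked
  4. Ff ← Tt ← Kk → Gg — Tt:chain[open]; Kk:fork[blocks] ⇒ blocked
  5. Ff ← Tt → Gg — Tt:fork[open] ⇒ active
  6. Ff ← Hh → Gg — Hh:fork[blocks] ⇒ blocked
At least one path is unblocked, so d-separation fails.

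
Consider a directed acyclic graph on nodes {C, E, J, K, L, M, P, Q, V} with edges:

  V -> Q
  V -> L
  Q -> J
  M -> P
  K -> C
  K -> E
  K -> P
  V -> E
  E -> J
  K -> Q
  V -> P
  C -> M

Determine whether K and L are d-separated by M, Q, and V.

There are 6 undirected paths between K and L; checking each against the conditioning set {M, Q, V}:
Path 1: K → C → M → P ← V → L
  M is a chain here and M is conditioned on, so the path is blocked at M.
Path 2: K → Q ← V → L
  V is a fork here and V is conditioned on, so the path is blocked at V.
Path 3: K → Q → J ← E ← V → L
  Q is a chain here and Q is conditioned on, so the path is blocked at Q.
Path 4: K → E ← V → L
  E is a collider here and neither E nor any of its descendants is conditioned on, so the collider stays closed — the path is blocked at E.
Path 5: K → E → J ← Q ← V → L
  J is a collider here and neither J nor any of its descendants is conditioned on, so the collider stays closed — the path is blocked at J.
Path 6: K → P ← V → L
  P is a collider here and neither P nor any of its descendants is conditioned on, so the collider stays closed — the path is blocked at P.
Since every path is blocked, d-separation holds.

Yes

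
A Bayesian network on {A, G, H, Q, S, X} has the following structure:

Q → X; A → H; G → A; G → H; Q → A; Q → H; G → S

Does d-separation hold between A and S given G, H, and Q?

Yes — A and S are d-separated given {G, H, Q}.

There are 3 undirected paths between A and S; checking each against the conditioning set {G, H, Q}:
  1. A ← Q → H ← G → S — Q:fork[blocks]; H:collider[open]; G:fork[blocks] ⇒ blocked
  2. A → H ← G → S — H:collider[open]; G:fork[blocks] ⇒ blocked
  3. A ← G → S — G:fork[blocks] ⇒ blocked
All paths are blocked; A ⊥ S | {G, H, Q} holds.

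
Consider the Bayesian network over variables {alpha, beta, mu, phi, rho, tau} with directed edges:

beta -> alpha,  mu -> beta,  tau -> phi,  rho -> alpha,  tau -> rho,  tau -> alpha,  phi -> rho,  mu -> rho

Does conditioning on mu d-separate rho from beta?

There are 4 undirected paths between rho and beta; checking each against the conditioning set {mu}:
Path 1: rho ← tau → alpha ← beta
  alpha is a collider here and neither alpha nor any of its descendants is conditioned on, so the collider stays closed — the path is blocked at alpha.
Path 2: rho → alpha ← beta
  alpha is a collider here and neither alpha nor any of its descendants is conditioned on, so the collider stays closed — the path is blocked at alpha.
Path 3: rho ← mu → beta
  mu is a fork here and mu is conditioned on, so the path is blocked at mu.
Path 4: rho ← phi ← tau → alpha ← beta
  alpha is a collider here and neither alpha nor any of its descendants is conditioned on, so the collider stays closed — the path is blocked at alpha.
Every path is blocked, so rho and beta are d-separated given {mu}.

Yes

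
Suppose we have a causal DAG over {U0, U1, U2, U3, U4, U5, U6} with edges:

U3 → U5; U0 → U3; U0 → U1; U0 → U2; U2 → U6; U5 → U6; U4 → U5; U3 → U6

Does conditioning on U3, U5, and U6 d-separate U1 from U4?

There are 4 undirected paths between U1 and U4; checking each against the conditioning set {U3, U5, U6}:
Path 1: U1 ← U0 → U2 → U6 ← U5 ← U4
  U5 is a chain here and U5 is conditioned on, so the path is blocked at U5.
Path 2: U1 ← U0 → U2 → U6 ← U3 → U5 ← U4
  U3 is a fork here and U3 is conditioned on, so the path is blocked at U3.
Path 3: U1 ← U0 → U3 → U5 ← U4
  U3 is a chain here and U3 is conditioned on, so the path is blocked at U3.
Path 4: U1 ← U0 → U3 → U6 ← U5 ← U4
  U3 is a chain here and U3 is conditioned on, so the path is blocked at U3.
Since every path is blocked, d-separation holds.

Yes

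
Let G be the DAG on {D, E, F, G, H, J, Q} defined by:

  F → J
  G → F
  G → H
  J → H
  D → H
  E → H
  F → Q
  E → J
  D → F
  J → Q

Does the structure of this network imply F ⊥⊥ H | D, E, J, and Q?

No

Enumerating the 6 paths from F to H and testing each for blocking by {D, E, J, Q}:
  1. F → Q ← J → H — Q:collider[open]; J:fork[blocks] ⇒ blocked
  2. F → Q ← J ← E → H — Q:collider[open]; J:chain[blocks]; E:fork[blocks] ⇒ blocked
  3. F → J → H — J:chain[blocks] ⇒ blocked
  4. F → J ← E → H — J:collider[open]; E:fork[blocks] ⇒ blocked
  5. F ← G → H — G:fork[open] ⇒ active
  6. F ← D → H — D:fork[blocks] ⇒ blocked
At least one path is unblocked, so d-separation fails.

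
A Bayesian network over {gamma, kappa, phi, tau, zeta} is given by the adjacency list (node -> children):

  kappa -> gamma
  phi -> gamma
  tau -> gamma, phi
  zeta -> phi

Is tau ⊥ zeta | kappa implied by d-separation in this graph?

Yes

Enumerating the 2 paths from tau to zeta and testing each for blocking by {kappa}:
Path 1: tau → phi ← zeta
  phi is a collider here and neither phi nor any of its descendants is conditioned on, so the collider stays closed — the path is blocked at phi.
Path 2: tau → gamma ← phi ← zeta
  gamma is a collider here and neither gamma nor any of its descendants is conditioned on, so the collider stays closed — the path is blocked at gamma.
Since every path is blocked, d-separation holds.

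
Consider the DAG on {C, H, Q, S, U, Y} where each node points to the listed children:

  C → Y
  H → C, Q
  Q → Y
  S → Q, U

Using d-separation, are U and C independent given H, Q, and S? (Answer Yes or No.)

There are 2 undirected paths between U and C; checking each against the conditioning set {H, Q, S}:
  1. U ← S → Q → Y ← C — S:fork[blocks]; Q:chain[blocks]; Y:collider[blocks] ⇒ blocked
  2. U ← S → Q ← H → C — S:fork[blocks]; Q:collider[open]; H:fork[blocks] ⇒ blocked
All paths are blocked; U ⊥ C | {H, Q, S} holds.

Yes — U and C are d-separated given {H, Q, S}.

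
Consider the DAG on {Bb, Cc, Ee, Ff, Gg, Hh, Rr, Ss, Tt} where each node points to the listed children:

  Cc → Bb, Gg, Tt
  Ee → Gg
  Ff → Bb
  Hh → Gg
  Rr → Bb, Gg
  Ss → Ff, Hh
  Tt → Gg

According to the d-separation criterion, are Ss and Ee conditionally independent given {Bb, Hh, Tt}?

Yes — Ss and Ee are d-separated given {Bb, Hh, Tt}.

4 paths connect Ss and Ee; each must be blocked for d-separation to hold:
  1. Ss → Hh → Gg ← Ee — Hh:chain[blocks]; Gg:collider[blocks] ⇒ blocked
  2. Ss → Ff → Bb ← Cc → Tt → Gg ← Ee — Ff:chain[open]; Bb:collider[open]; Cc:fork[open]; Tt:chain[blocks]; Gg:collider[blocks] ⇒ blocked
  3. Ss → Ff → Bb ← Cc → Gg ← Ee — Ff:chain[open]; Bb:collider[open]; Cc:fork[open]; Gg:collider[blocks] ⇒ blocked
  4. Ss → Ff → Bb ← Rr → Gg ← Ee — Ff:chain[open]; Bb:collider[open]; Rr:fork[open]; Gg:collider[blocks] ⇒ blocked
Since every path is blocked, d-separation holds.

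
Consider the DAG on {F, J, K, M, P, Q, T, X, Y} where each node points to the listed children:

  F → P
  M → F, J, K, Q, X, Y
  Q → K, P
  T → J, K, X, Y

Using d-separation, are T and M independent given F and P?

Enumerating the 6 paths from T to M and testing each for blocking by {F, P}:
Path 1: T → Y ← M
  Y is a collider here and neither Y nor any of its descendants is conditioned on, so the collider stays closed — the path is blocked at Y.
Path 2: T → J ← M
  J is a collider here and neither J nor any of its descendants is conditioned on, so the collider stays closed — the path is blocked at J.
Path 3: T → X ← M
  X is a collider here and neither X nor any of its descendants is conditioned on, so the collider stays closed — the path is blocked at X.
Path 4: T → K ← M
  K is a collider here and neither K nor any of its descendants is conditioned on, so the collider stays closed — the path is blocked at K.
Path 5: T → K ← Q ← M
  K is a collider here and neither K nor any of its descendants is conditioned on, so the collider stays closed — the path is blocked at K.
Path 6: T → K ← Q → P ← F ← M
  K is a collider here and neither K nor any of its descendants is conditioned on, so the collider stays closed — the path is blocked at K.
Every path is blocked, so T and M are d-separated given {F, P}.

Yes — T and M are d-separated given {F, P}.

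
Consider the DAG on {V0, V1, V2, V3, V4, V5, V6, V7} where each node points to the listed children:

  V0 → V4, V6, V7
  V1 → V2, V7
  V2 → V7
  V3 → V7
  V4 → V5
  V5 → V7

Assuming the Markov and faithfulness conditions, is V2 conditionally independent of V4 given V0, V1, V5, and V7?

Enumerating the 4 paths from V2 to V4 and testing each for blocking by {V0, V1, V5, V7}:
Path 1: V2 → V7 ← V5 ← V4
  V5 is a chain here and V5 is conditioned on, so the path is blocked at V5.
Path 2: V2 → V7 ← V0 → V4
  V0 is a fork here and V0 is conditioned on, so the path is blocked at V0.
Path 3: V2 ← V1 → V7 ← V5 ← V4
  V1 is a fork here and V1 is conditioned on, so the path is blocked at V1.
Path 4: V2 ← V1 → V7 ← V0 → V4
  V1 is a fork here and V1 is conditioned on, so the path is blocked at V1.
Every path is blocked, so V2 and V4 are d-separated given {V0, V1, V5, V7}.

Yes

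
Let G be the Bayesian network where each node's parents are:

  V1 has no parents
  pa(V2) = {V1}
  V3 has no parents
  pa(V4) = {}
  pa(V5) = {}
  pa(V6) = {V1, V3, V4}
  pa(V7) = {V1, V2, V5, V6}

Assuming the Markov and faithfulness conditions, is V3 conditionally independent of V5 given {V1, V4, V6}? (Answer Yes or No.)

There are 3 undirected paths between V3 and V5; checking each against the conditioning set {V1, V4, V6}:
  1. V3 → V6 ← V1 → V2 → V7 ← V5 — V6:collider[open]; V1:fork[blocks]; V2:chain[open]; V7:collider[blocks] ⇒ blocked
  2. V3 → V6 ← V1 → V7 ← V5 — V6:collider[open]; V1:fork[blocks]; V7:collider[blocks] ⇒ blocked
  3. V3 → V6 → V7 ← V5 — V6:chain[blocks]; V7:collider[blocks] ⇒ blocked
Since every path is blocked, d-separation holds.

Yes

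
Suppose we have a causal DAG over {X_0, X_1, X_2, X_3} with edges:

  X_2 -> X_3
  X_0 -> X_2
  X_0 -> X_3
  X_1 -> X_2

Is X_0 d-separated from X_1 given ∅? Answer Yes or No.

Yes

There are 2 undirected paths between X_0 and X_1; checking each against the conditioning set ∅:
Path 1: X_0 → X_3 ← X_2 ← X_1
  X_3 is a collider here and neither X_3 nor any of its descendants is conditioned on, so the collider stays closed — the path is blocked at X_3.
Path 2: X_0 → X_2 ← X_1
  X_2 is a collider here and neither X_2 nor any of its descendants is conditioned on, so the collider stays closed — the path is blocked at X_2.
Every path is blocked, so X_0 and X_1 are d-separated given ∅.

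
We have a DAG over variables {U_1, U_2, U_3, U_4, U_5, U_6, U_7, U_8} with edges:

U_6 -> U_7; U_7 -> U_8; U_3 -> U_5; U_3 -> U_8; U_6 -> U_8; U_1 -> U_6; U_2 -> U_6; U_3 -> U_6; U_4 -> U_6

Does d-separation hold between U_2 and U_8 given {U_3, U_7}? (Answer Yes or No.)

No

Enumerating the 3 paths from U_2 to U_8 and testing each for blocking by {U_3, U_7}:
Path 1: U_2 → U_6 ← U_3 → U_8
  U_3 is a fork here and U_3 is conditioned on, so the path is blocked at U_3.
Path 2: U_2 → U_6 → U_8
  U_6 is a chain and U_6 is not conditioned on — no node blocks this path, so it is active.
Path 3: U_2 → U_6 → U_7 → U_8
  U_7 is a chain here and U_7 is conditioned on, so the path is blocked at U_7.
Since the path U_2 → U_6 → U_8 is active, U_2 and U_8 are not d-separated given {U_3, U_7}.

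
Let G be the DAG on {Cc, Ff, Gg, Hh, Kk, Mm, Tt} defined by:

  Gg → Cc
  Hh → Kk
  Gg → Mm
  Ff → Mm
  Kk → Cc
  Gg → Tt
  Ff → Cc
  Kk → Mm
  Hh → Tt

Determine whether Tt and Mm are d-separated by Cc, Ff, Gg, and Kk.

Yes — Tt and Mm are d-separated given {Cc, Ff, Gg, Kk}.

Enumerating the 6 paths from Tt to Mm and testing each for blocking by {Cc, Ff, Gg, Kk}:
Path 1: Tt ← Hh → Kk → Cc ← Ff → Mm
  Kk is a chain here and Kk is conditioned on, so the path is blocked at Kk.
Path 2: Tt ← Hh → Kk → Cc ← Gg → Mm
  Kk is a chain here and Kk is conditioned on, so the path is blocked at Kk.
Path 3: Tt ← Hh → Kk → Mm
  Kk is a chain here and Kk is conditioned on, so the path is blocked at Kk.
Path 4: Tt ← Gg → Cc ← Ff → Mm
  Gg is a fork here and Gg is conditioned on, so the path is blocked at Gg.
Path 5: Tt ← Gg → Cc ← Kk → Mm
  Gg is a fork here and Gg is conditioned on, so the path is blocked at Gg.
Path 6: Tt ← Gg → Mm
  Gg is a fork here and Gg is conditioned on, so the path is blocked at Gg.
Since every path is blocked, d-separation holds.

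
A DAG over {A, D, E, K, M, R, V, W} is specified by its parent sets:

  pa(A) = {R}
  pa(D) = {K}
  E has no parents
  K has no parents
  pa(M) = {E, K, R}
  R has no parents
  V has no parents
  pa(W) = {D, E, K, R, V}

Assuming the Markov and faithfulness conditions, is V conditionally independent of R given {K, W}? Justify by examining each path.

No

Enumerating the 4 paths from V to R and testing each for blocking by {K, W}:
  1. V → W ← E → M ← R — W:collider[open]; E:fork[open]; M:collider[blocks] ⇒ blocked
  2. V → W ← K → M ← R — W:collider[open]; K:fork[blocks]; M:collider[blocks] ⇒ blocked
  3. V → W ← D ← K → M ← R — W:collider[open]; D:chain[open]; K:fork[blocks]; M:collider[blocks] ⇒ blocked
  4. V → W ← R — W:collider[open] ⇒ active
Because an active path exists, V and R are not d-separated.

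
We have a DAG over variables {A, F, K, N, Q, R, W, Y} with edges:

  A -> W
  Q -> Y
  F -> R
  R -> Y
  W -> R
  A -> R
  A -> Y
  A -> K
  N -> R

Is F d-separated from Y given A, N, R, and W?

3 paths connect F and Y; each must be blocked for d-separation to hold:
Path 1: F → R ← A → Y
  A is a fork here and A is conditioned on, so the path is blocked at A.
Path 2: F → R ← W ← A → Y
  W is a chain here and W is conditioned on, so the path is blocked at W.
Path 3: F → R → Y
  R is a chain here and R is conditioned on, so the path is blocked at R.
All paths are blocked; F ⊥ Y | {A, N, R, W} holds.

Yes — F and Y are d-separated given {A, N, R, W}.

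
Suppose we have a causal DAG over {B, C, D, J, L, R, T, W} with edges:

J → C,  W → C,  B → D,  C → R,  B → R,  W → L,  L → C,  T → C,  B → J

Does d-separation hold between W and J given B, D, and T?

Yes

Enumerating the 4 paths from W to J and testing each for blocking by {B, D, T}:
Path 1: W → C → R ← B → J
  R is a collider here and neither R nor any of its descendants is conditioned on, so the collider stays closed — the path is blocked at R.
Path 2: W → C ← J
  C is a collider here and neither C nor any of its descendants is conditioned on, so the collider stays closed — the path is blocked at C.
Path 3: W → L → C → R ← B → J
  R is a collider here and neither R nor any of its descendants is conditioned on, so the collider stays closed — the path is blocked at R.
Path 4: W → L → C ← J
  C is a collider here and neither C nor any of its descendants is conditioned on, so the collider stays closed — the path is blocked at C.
Since every path is blocked, d-separation holds.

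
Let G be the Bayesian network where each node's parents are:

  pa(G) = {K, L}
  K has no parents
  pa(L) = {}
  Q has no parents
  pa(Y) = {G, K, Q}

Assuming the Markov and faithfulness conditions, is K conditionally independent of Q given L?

There are 2 undirected paths between K and Q; checking each against the conditioning set {L}:
Path 1: K → G → Y ← Q
  Y is a collider here and neither Y nor any of its descendants is conditioned on, so the collider stays closed — the path is blocked at Y.
Path 2: K → Y ← Q
  Y is a collider here and neither Y nor any of its descendants is conditioned on, so the collider stays closed — the path is blocked at Y.
Since every path is blocked, d-separation holds.

Yes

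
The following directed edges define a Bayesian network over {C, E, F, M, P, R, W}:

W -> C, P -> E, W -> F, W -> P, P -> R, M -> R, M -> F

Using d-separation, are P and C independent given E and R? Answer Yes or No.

Enumerating the 2 paths from P to C and testing each for blocking by {E, R}:
  1. P ← W → C — W:fork[open] ⇒ active
  2. P → R ← M → F ← W → C — R:collider[open]; M:fork[open]; F:collider[blocks]; W:fork[open] ⇒ blocked
Since the path P ← W → C is active, P and C are not d-separated given {E, R}.

No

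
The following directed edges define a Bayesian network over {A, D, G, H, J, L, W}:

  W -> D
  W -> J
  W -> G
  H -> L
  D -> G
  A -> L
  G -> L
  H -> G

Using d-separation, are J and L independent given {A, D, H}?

We examine all 4 paths between J and L:
  1. J ← W → G ← H → L — W:fork[open]; G:collider[blocks]; H:fork[blocks] ⇒ blocked
  2. J ← W → G → L — W:fork[open]; G:chain[open] ⇒ active
  3. J ← W → D → G ← H → L — W:fork[open]; D:chain[blocks]; G:collider[blocks]; H:fork[blocks] ⇒ blocked
  4. J ← W → D → G → L — W:fork[open]; D:chain[blocks]; G:chain[open] ⇒ blocked
Because an active path exists, J and L are not d-separated.

No — J and L are not d-separated given {A, D, H}.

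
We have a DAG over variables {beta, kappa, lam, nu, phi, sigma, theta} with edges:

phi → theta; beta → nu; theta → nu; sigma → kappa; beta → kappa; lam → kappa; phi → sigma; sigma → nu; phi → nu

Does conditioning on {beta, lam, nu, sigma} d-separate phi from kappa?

There are 6 undirected paths between phi and kappa; checking each against the conditioning set {beta, lam, nu, sigma}:
Path 1: phi → nu ← beta → kappa
  beta is a fork here and beta is conditioned on, so the path is blocked at beta.
Path 2: phi → nu ← sigma → kappa
  sigma is a fork here and sigma is conditioned on, so the path is blocked at sigma.
Path 3: phi → sigma → nu ← beta → kappa
  sigma is a chain here and sigma is conditioned on, so the path is blocked at sigma.
Path 4: phi → sigma → kappa
  sigma is a chain here and sigma is conditioned on, so the path is blocked at sigma.
Path 5: phi → theta → nu ← beta → kappa
  beta is a fork here and beta is conditioned on, so the path is blocked at beta.
Path 6: phi → theta → nu ← sigma → kappa
  sigma is a fork here and sigma is conditioned on, so the path is blocked at sigma.
Since every path is blocked, d-separation holds.

Yes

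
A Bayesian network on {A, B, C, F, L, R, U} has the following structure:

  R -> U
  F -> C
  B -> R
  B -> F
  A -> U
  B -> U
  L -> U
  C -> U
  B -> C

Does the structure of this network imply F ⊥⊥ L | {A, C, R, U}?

No

We examine all 6 paths between F and L:
Path 1: F ← B → R → U ← L
  R is a chain here and R is conditioned on, so the path is blocked at R.
Path 2: F ← B → U ← L
  B is a fork and B is not conditioned on; U is a collider and U is conditioned on, which opens it — no node blocks this path, so it is active.
Path 3: F ← B → C → U ← L
  C is a chain here and C is conditioned on, so the path is blocked at C.
Path 4: F → C → U ← L
  C is a chain here and C is conditioned on, so the path is blocked at C.
Path 5: F → C ← B → R → U ← L
  R is a chain here and R is conditioned on, so the path is blocked at R.
Path 6: F → C ← B → U ← L
  C is a collider and C is conditioned on, which opens it; B is a fork and B is not conditioned on; U is a collider and U is conditioned on, which opens it — no node blocks this path, so it is active.
Because an active path exists, F and L are not d-separated.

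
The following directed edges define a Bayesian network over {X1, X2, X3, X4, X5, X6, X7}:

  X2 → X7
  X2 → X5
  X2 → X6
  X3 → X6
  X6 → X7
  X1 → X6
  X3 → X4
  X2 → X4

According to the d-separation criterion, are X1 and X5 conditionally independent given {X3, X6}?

There are 3 undirected paths between X1 and X5; checking each against the conditioning set {X3, X6}:
Path 1: X1 → X6 → X7 ← X2 → X5
  X6 is a chain here and X6 is conditioned on, so the path is blocked at X6.
Path 2: X1 → X6 ← X2 → X5
  X6 is a collider and X6 is conditioned on, which opens it; X2 is a fork and X2 is not conditioned on — no node blocks this path, so it is active.
Path 3: X1 → X6 ← X3 → X4 ← X2 → X5
  X3 is a fork here and X3 is conditioned on, so the path is blocked at X3.
Because an active path exists, X1 and X5 are not d-separated.

No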